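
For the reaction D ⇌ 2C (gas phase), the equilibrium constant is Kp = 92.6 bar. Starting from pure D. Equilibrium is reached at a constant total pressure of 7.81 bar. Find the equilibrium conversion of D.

Let X = conversion of D (basis 1 mol D); extent of reaction ξ = X.
At extent ξ: n_D = 1 − X; n_C = 2X.
n_T = Σnᵢ = 1 + X.
y_i = n_i/n_T, p_i = y_i·P. Kp = p_C^2 / (p_D).
Substituting and setting equal to 92.6 bar gives a polynomial in X; the root in (0,1) is X = 0.865.

X = 0.865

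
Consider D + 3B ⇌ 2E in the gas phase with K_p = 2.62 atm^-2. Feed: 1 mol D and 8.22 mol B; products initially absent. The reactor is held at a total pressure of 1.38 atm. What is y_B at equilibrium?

y_B = 0.758

Take 1 mol D as basis and let X be its fractional conversion, so ξ = X.
Mole table: n_D = 1 − X; n_B = 8.22 − 3X; n_E = 2X.
Summing: n_T = 9.22 − 2X.
Mole fractions y_i = n_i/n_T; K_p = p_E^2 / (p_D p_B^3) with p_i = y_i·P.
Setting this equal to 2.62 atm^-2 and taking the physical root (0 < X < 1) gives X = 0.831.
Then n_B = 5.73, n_T = 7.56, so y_B = 0.758.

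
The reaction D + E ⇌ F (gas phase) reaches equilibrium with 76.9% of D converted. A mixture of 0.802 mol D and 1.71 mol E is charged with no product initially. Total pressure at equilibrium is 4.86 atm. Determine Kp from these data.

Let X = conversion of D (basis 0.802 mol D); extent of reaction ξ = 0.802X.
Species balance: n_D = 0.802 − 0.802X; n_E = 1.71 − 0.802X; n_F = 0.802X.
n_T = Σnᵢ = 2.51 − 0.802X.
At X = 0.769: n_D = 0.185, n_E = 1.09, n_F = 0.617, n_T = 1.9.
p_i = (n_i/n_T)·P. Kp = p_F / (p_D p_E) = 1.19 atm^-1.

Kp = 1.19 atm^-1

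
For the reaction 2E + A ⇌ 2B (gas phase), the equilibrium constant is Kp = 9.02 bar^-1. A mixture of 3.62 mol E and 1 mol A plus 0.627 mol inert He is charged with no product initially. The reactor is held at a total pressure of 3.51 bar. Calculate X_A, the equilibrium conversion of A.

X = 0.878

Take 1 mol A as basis and let X be its fractional conversion, so ξ = X.
Mole table: n_E = 3.62 − 2X; n_A = 1 − X; n_B = 2X; n_I = 0.627 (inert).
Total moles n_T = 5.25 − X.
With p_i = (n_i/n_T)P, Kp = p_B^2 / (p_E^2 p_A).
Equating to 9.02 bar^-1 and solving on 0 < X < 1: X = 0.878.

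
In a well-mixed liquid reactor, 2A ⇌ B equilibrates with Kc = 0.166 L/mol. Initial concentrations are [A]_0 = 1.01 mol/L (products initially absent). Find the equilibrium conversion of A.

Let X = conversion of A; extent ξ = 1.01X/2 mol/L.
Concentrations: [A] = 1.01 − 1.01X; [B] = 0.505X.
Kc = [B] / ([A]^2).
Equating to 0.166 L/mol: the physical root is X = 0.210.

X = 0.210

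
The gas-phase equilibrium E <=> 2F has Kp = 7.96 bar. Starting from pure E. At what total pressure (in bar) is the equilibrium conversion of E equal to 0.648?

P = 2.75 bar

Take 1 mol E as basis and let X be its fractional conversion, so ξ = X.
Moles: n_E = 1 − X; n_F = 2X.
Summing: n_T = 1 + X.
Kp = p_F^2 / (p_E) with p_i = (n_i/n_T)·P.
At X = 0.648: the mole-fraction product g(X) = Π y_i^ν_i = 2.895. Since Kp = g(X)·P^{1}, P = (Kp/g)^(1/1) = (7.96/2.895)^(1/1) = 2.75 bar.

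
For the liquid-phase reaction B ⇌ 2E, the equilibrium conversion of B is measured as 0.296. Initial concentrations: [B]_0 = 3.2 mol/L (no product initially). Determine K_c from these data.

K_c = 1.59 mol/L

Let X = conversion of B.
Concentrations: [B] = 3.2 − 3.2X; [E] = 6.4X.
At X = 0.296: [B] = 2.25, [E] = 1.89.
K_c = [E]^2 / ([B]) = 1.59 mol/L.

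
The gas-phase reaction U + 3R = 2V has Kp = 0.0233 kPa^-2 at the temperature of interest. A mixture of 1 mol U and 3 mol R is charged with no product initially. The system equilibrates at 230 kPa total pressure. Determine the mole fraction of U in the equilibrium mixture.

Take 1 mol U as basis and let X be its fractional conversion, so ξ = X.
Moles: n_U = 1 − X; n_R = 3 − 3X; n_V = 2X.
Summing: n_T = 4 − 2X.
Mole fractions y_i = n_i/n_T; Kp = p_V^2 / (p_U p_R^3) with p_i = y_i·P.
Substituting and setting equal to 0.0233 kPa^-2 gives a polynomial in X; the root in (0,1) is X = 0.854.
Then n_U = 0.146, n_T = 2.29, so y_U = 0.064.

y_U = 0.064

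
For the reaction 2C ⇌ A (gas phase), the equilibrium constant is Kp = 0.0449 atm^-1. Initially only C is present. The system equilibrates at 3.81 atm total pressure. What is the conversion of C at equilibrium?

Let X = conversion of C (basis 1 mol C); extent of reaction ξ = 0.5X.
Moles: n_C = 1 − X; n_A = 0.5X.
Summing: n_T = 1 − 0.5X.
Mole fractions y_i = n_i/n_T; Kp = p_A / (p_C^2) with p_i = y_i·P.
Setting this equal to 0.0449 atm^-1 and taking the physical root (0 < X < 1) gives X = 0.229.

X = 0.229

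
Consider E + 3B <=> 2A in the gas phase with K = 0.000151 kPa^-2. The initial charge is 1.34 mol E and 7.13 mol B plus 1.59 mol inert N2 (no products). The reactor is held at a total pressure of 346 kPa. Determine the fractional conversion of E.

X = 0.801

Take 1.34 mol E as basis and let X be its fractional conversion, so ξ = 1.34X.
Moles: n_E = 1.34 − 1.34X; n_B = 7.13 − 4.02X; n_A = 2.68X; n_I = 1.59 (inert).
n_T = Σnᵢ = 10.1 − 2.68X.
With p_i = (n_i/n_T)P, K = p_A^2 / (p_E p_B^3).
Substituting and setting equal to 0.000151 kPa^-2 gives a polynomial in X; the root in (0,1) is X = 0.801.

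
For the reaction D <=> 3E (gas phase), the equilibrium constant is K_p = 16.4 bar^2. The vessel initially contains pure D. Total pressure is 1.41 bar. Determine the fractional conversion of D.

Let X = conversion of D (basis 1 mol D); extent of reaction ξ = X.
Moles: n_D = 1 − X; n_E = 3X.
n_T = Σnᵢ = 1 + 2X.
With p_i = (n_i/n_T)P, K_p = p_E^3 / (p_D).
Setting this equal to 16.4 bar^2 and taking the physical root (0 < X < 1) gives X = 0.769.

X = 0.769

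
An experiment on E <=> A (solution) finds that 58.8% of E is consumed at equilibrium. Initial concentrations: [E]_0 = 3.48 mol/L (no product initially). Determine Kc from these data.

Kc = 1.43

Let X = conversion of E.
Concentrations: [E] = 3.48 − 3.48X; [A] = 3.48X.
At X = 0.588: [E] = 1.43, [A] = 2.05.
Kc = [A] / ([E]) = 1.43.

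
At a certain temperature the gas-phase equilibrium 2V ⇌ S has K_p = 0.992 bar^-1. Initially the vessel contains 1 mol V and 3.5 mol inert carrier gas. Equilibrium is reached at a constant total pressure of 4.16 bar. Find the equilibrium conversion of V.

Let X = conversion of V (basis 1 mol V); extent of reaction ξ = 0.5X.
Species balance: n_V = 1 − X; n_S = 0.5X; n_I = 3.5 (inert).
n_T = Σnᵢ = 4.5 − 0.5X.
y_i = n_i/n_T, p_i = y_i·P. K_p = p_S / (p_V^2).
Equating to 0.992 bar^-1 and solving on 0 < X < 1: X = 0.495.

X = 0.495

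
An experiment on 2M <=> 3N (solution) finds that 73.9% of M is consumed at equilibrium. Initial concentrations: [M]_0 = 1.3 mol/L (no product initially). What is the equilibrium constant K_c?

K_c = 26 mol/L

Let X = conversion of M.
Concentrations: [M] = 1.3 − 1.3X; [N] = 1.95X.
At X = 0.739: [M] = 0.339, [N] = 1.44.
K_c = [N]^3 / ([M]^2) = 26 mol/L.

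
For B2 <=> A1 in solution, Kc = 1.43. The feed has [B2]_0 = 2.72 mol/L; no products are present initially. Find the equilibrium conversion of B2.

X = 0.588

Let X = conversion of B2; extent ξ = 2.72·X mol/L.
Concentrations: [B2] = 2.72 − 2.72X; [A1] = 2.72X.
Kc = [A1] / ([B2]).
Solving Kc = 1.43 for X ∈ (0,1): X = 0.588.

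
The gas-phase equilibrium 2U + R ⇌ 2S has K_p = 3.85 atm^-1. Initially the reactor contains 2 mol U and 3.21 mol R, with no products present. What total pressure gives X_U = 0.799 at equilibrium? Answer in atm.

P = 7.51 atm

Let X = conversion of U (basis 2 mol U); extent of reaction ξ = X.
Mole table: n_U = 2 − 2X; n_R = 3.21 − X; n_S = 2X.
n_T = Σnᵢ = 5.21 − X.
K_p = p_S^2 / (p_U^2 p_R) with p_i = (n_i/n_T)·P.
At X = 0.799: the mole-fraction product g(X) = Π y_i^ν_i = 28.91. Since K_p = g(X)·P^{-1}, P = (g/K_p)^(1/1) = (28.91/3.85)^(1/1) = 7.51 atm.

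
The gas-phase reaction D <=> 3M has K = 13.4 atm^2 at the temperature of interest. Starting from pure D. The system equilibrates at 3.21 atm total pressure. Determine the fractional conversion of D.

Basis: 1 mol D initially; let X = conversion of D. Extent ξ = X.
Species balance: n_D = 1 − X; n_M = 3X.
n_T = Σnᵢ = 1 + 2X.
y_i = n_i/n_T, p_i = y_i·P. K = p_M^3 / (p_D).
Equating to 13.4 atm^2 and solving on 0 < X < 1: X = 0.458.

X = 0.458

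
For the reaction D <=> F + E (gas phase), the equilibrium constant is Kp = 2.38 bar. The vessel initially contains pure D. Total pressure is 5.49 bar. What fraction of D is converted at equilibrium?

X = 0.550

Take 1 mol D as basis and let X be its fractional conversion, so ξ = X.
Species balance: n_D = 1 − X; n_F = X; n_E = X.
n_T = Σnᵢ = 1 + X.
Mole fractions y_i = n_i/n_T; Kp = p_F p_E / (p_D) with p_i = y_i·P.
This yields a degree-2 equation in X; solving on (0,1), X = 0.550.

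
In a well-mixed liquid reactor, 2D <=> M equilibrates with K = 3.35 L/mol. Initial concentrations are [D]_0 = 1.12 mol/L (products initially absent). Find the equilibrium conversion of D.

X = 0.696

Let X = conversion of D; extent ξ = 1.12X/2 mol/L.
Concentrations: [D] = 1.12 − 1.12X; [M] = 0.56X.
K = [M] / ([D]^2).
Equating to 3.35 L/mol: the physical root is X = 0.696.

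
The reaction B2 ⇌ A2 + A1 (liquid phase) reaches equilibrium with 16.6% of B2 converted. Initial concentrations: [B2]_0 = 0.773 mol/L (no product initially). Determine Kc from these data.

Kc = 0.0255 mol/L

Let X = conversion of B2.
Concentrations: [B2] = 0.773 − 0.773X; [A2] = 0.773X; [A1] = 0.773X.
At X = 0.166: [B2] = 0.645, [A2] = 0.128, [A1] = 0.128.
Kc = [A2] [A1] / ([B2]) = 0.0255 mol/L.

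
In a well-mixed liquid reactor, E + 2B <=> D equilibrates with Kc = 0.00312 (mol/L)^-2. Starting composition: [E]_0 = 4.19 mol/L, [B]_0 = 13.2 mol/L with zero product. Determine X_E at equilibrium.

X = 0.271

Let X = conversion of E; extent ξ = 4.19·X mol/L.
Concentrations: [E] = 4.19 − 4.19X; [B] = 13.2 − 8.38X; [D] = 4.19X.
Kc = [D] / ([E] [B]^2).
Equating to 0.00312 (mol/L)^-2: the physical root is X = 0.271.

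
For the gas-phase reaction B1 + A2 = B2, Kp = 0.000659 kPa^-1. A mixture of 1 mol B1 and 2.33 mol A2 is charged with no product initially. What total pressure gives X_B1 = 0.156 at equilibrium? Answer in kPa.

Basis: 1 mol B1 initially; let X = conversion of B1. Extent ξ = X.
Moles: n_B1 = 1 − X; n_A2 = 2.33 − X; n_B2 = X.
n_T = Σnᵢ = 3.33 − X.
Kp = p_B2 / (p_B1 p_A2) with p_i = (n_i/n_T)·P.
At X = 0.156: the mole-fraction product g(X) = Π y_i^ν_i = 0.2699. Since Kp = g(X)·P^{-1}, P = (g/Kp)^(1/1) = (0.2699/0.000659)^(1/1) = 409 kPa.

P = 409 kPa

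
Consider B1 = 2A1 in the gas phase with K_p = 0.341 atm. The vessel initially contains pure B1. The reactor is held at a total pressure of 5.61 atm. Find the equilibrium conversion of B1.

Let X = conversion of B1 (basis 1 mol B1); extent of reaction ξ = X.
Moles: n_B1 = 1 − X; n_A1 = 2X.
n_T = Σnᵢ = 1 + X.
y_i = n_i/n_T, p_i = y_i·P. K_p = p_A1^2 / (p_B1).
This yields a degree-2 equation in X; solving on (0,1), X = 0.122.

X = 0.122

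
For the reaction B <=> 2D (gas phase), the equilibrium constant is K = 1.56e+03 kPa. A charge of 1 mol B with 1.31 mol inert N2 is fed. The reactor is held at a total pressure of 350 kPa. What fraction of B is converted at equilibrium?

X = 0.811

Basis: 1 mol B initially; let X = conversion of B. Extent ξ = X.
At extent ξ: n_B = 1 − X; n_D = 2X; n_I = 1.31 (inert).
n_T = Σnᵢ = 2.31 + X.
With p_i = (n_i/n_T)P, K = p_D^2 / (p_B).
This yields a degree-2 equation in X; solving on (0,1), X = 0.811.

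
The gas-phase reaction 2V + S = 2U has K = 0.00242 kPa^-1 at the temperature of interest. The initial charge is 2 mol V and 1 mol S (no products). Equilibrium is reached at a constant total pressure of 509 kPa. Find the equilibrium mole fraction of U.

y_U = 0.268

Take 2 mol V as basis and let X be its fractional conversion, so ξ = X.
Moles: n_V = 2 − 2X; n_S = 1 − X; n_U = 2X.
Total moles n_T = 3 − X.
With p_i = (n_i/n_T)P, K = p_U^2 / (p_V^2 p_S).
Setting this equal to 0.00242 kPa^-1 and taking the physical root (0 < X < 1) gives X = 0.354.
Then n_U = 0.708, n_T = 2.65, so y_U = 0.268.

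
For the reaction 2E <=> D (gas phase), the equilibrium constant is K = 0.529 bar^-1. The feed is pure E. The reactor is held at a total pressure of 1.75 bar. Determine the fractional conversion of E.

Basis: 1 mol E initially; let X = conversion of E. Extent ξ = 0.5X.
Mole table: n_E = 1 − X; n_D = 0.5X.
n_T = Σnᵢ = 1 − 0.5X.
With p_i = (n_i/n_T)P, K = p_D / (p_E^2).
Substituting and setting equal to 0.529 bar^-1 gives a polynomial in X; the root in (0,1) is X = 0.539.

X = 0.539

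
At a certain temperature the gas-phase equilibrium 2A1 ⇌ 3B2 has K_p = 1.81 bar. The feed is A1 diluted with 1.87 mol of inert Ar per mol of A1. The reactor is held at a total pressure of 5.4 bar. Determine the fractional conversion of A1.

Take 1 mol A1 as basis and let X be its fractional conversion, so ξ = 0.5X.
Moles: n_A1 = 1 − X; n_B2 = 1.5X; n_I = 1.87 (inert).
Total moles n_T = 2.87 + 0.5X.
y_i = n_i/n_T, p_i = y_i·P. K_p = p_B2^3 / (p_A1^2).
Equating to 1.81 bar and solving on 0 < X < 1: X = 0.452.

X = 0.452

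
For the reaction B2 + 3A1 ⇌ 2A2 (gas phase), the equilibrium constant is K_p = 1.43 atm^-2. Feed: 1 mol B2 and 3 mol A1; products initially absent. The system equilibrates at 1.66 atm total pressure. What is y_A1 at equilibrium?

y_A1 = 0.519

Let X = conversion of B2 (basis 1 mol B2); extent of reaction ξ = X.
Mole table: n_B2 = 1 − X; n_A1 = 3 − 3X; n_A2 = 2X.
Total moles n_T = 4 − 2X.
With p_i = (n_i/n_T)P, K_p = p_A2^2 / (p_B2 p_A1^3).
Substituting and setting equal to 1.43 atm^-2 gives a polynomial in X; the root in (0,1) is X = 0.471.
Then n_A1 = 1.59, n_T = 3.06, so y_A1 = 0.519.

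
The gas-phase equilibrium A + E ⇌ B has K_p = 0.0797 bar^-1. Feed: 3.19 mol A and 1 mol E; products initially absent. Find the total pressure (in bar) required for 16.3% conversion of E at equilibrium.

P = 3.25 bar

Let X = conversion of E (basis 1 mol E); extent of reaction ξ = X.
Moles: n_A = 3.19 − X; n_E = 1 − X; n_B = X.
n_T = Σnᵢ = 4.19 − X.
K_p = p_B / (p_A p_E) with p_i = (n_i/n_T)·P.
At X = 0.163: the mole-fraction product g(X) = Π y_i^ν_i = 0.2591. Since K_p = g(X)·P^{-1}, P = (g/K_p)^(1/1) = (0.2591/0.0797)^(1/1) = 3.25 bar.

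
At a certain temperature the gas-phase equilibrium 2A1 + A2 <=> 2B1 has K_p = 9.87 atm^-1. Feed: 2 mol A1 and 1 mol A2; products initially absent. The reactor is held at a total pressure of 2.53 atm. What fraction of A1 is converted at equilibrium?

Take 2 mol A1 as basis and let X be its fractional conversion, so ξ = X.
At extent ξ: n_A1 = 2 − 2X; n_A2 = 1 − X; n_B1 = 2X.
Total moles n_T = 3 − X.
y_i = n_i/n_T, p_i = y_i·P. K_p = p_B1^2 / (p_A1^2 p_A2).
Substituting and setting equal to 9.87 atm^-1 gives a polynomial in X; the root in (0,1) is X = 0.657.

X = 0.657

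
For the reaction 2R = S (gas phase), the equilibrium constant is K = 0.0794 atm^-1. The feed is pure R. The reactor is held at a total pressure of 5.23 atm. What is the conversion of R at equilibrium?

X = 0.387

Take 1 mol R as basis and let X be its fractional conversion, so ξ = 0.5X.
At extent ξ: n_R = 1 − X; n_S = 0.5X.
Summing: n_T = 1 − 0.5X.
With p_i = (n_i/n_T)P, K = p_S / (p_R^2).
This yields a degree-2 equation in X; solving on (0,1), X = 0.387.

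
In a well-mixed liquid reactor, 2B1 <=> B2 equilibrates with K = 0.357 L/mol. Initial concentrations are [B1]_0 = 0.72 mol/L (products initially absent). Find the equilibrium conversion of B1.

Let X = conversion of B1; extent ξ = 0.72X/2 mol/L.
Concentrations: [B1] = 0.72 − 0.72X; [B2] = 0.36X.
K = [B2] / ([B1]^2).
Equating to 0.357 L/mol: the physical root is X = 0.272.

X = 0.272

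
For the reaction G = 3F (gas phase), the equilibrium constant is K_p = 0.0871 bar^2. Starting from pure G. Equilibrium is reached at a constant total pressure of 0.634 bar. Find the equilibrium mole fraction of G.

Basis: 1 mol G initially; let X = conversion of G. Extent ξ = X.
Species balance: n_G = 1 − X; n_F = 3X.
Total moles n_T = 1 + 2X.
y_i = n_i/n_T, p_i = y_i·P. K_p = p_F^3 / (p_G).
Setting this equal to 0.0871 bar^2 and taking the physical root (0 < X < 1) gives X = 0.237.
Then n_G = 0.763, n_T = 1.47, so y_G = 0.518.

y_G = 0.518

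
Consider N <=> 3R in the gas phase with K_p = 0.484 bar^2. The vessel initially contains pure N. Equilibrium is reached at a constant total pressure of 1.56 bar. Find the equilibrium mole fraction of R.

y_R = 0.472

Basis: 1 mol N initially; let X = conversion of N. Extent ξ = X.
At extent ξ: n_N = 1 − X; n_R = 3X.
n_T = Σnᵢ = 1 + 2X.
y_i = n_i/n_T, p_i = y_i·P. K_p = p_R^3 / (p_N).
Setting this equal to 0.484 bar^2 and taking the physical root (0 < X < 1) gives X = 0.229.
Then n_R = 0.688, n_T = 1.46, so y_R = 0.472.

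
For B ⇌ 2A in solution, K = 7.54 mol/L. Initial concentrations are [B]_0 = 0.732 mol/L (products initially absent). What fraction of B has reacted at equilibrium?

Let X = conversion of B; extent ξ = 0.732·X mol/L.
Concentrations: [B] = 0.732 − 0.732X; [A] = 1.46X.
K = [A]^2 / ([B]).
Setting equal to 7.54 and solving for X on (0,1) gives X = 0.770.

X = 0.770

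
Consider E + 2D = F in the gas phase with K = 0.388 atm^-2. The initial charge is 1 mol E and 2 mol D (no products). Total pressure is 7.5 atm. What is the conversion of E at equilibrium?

Take 1 mol E as basis and let X be its fractional conversion, so ξ = X.
Moles: n_E = 1 − X; n_D = 2 − 2X; n_F = X.
Summing: n_T = 3 − 2X.
y_i = n_i/n_T, p_i = y_i·P. K = p_F / (p_E p_D^2).
This yields a degree-3 equation in X; solving on (0,1), X = 0.729.

X = 0.729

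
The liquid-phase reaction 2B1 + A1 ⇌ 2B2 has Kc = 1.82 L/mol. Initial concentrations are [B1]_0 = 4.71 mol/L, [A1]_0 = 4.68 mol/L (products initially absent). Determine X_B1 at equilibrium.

Let X = conversion of B1; extent ξ = 4.71X/2 mol/L.
Concentrations: [B1] = 4.71 − 4.71X; [A1] = 4.68 − 2.35X; [B2] = 4.71X.
Kc = [B2]^2 / ([B1]^2 [A1]).
Equating to 1.82 L/mol: the physical root is X = 0.701.

X = 0.701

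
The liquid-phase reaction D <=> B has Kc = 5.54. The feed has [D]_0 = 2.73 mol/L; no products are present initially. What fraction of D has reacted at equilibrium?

Let X = conversion of D; extent ξ = 2.73·X mol/L.
Concentrations: [D] = 2.73 − 2.73X; [B] = 2.73X.
Kc = [B] / ([D]).
Solving Kc = 5.54 for X ∈ (0,1): X = 0.847.

X = 0.847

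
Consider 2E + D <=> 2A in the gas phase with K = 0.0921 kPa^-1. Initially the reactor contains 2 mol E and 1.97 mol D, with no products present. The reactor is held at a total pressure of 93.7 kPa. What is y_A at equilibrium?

Let X = conversion of E (basis 2 mol E); extent of reaction ξ = X.
Species balance: n_E = 2 − 2X; n_D = 1.97 − X; n_A = 2X.
n_T = Σnᵢ = 3.97 − X.
y_i = n_i/n_T, p_i = y_i·P. K = p_A^2 / (p_E^2 p_D).
Equating to 0.0921 kPa^-1 and solving on 0 < X < 1: X = 0.649.
Then n_A = 1.3, n_T = 3.32, so y_A = 0.391.

y_A = 0.391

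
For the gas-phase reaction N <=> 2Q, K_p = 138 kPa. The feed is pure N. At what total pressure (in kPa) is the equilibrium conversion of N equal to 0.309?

P = 327 kPa

Let X = conversion of N (basis 1 mol N); extent of reaction ξ = X.
Mole table: n_N = 1 − X; n_Q = 2X.
n_T = Σnᵢ = 1 + X.
K_p = p_Q^2 / (p_N) with p_i = (n_i/n_T)·P.
At X = 0.309: the mole-fraction product g(X) = Π y_i^ν_i = 0.4222. Since K_p = g(X)·P^{1}, P = (K_p/g)^(1/1) = (138/0.4222)^(1/1) = 327 kPa.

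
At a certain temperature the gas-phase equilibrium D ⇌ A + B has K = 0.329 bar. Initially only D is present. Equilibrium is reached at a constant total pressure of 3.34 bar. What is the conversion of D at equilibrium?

Basis: 1 mol D initially; let X = conversion of D. Extent ξ = X.
Mole table: n_D = 1 − X; n_A = X; n_B = X.
Summing: n_T = 1 + X.
Mole fractions y_i = n_i/n_T; K = p_A p_B / (p_D) with p_i = y_i·P.
Substituting and setting equal to 0.329 bar gives a polynomial in X; the root in (0,1) is X = 0.299.

X = 0.299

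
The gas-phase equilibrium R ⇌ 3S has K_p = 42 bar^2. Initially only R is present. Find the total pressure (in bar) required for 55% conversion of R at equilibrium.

Let X = conversion of R (basis 1 mol R); extent of reaction ξ = X.
At extent ξ: n_R = 1 − X; n_S = 3X.
n_T = Σnᵢ = 1 + 2X.
K_p = p_S^3 / (p_R) with p_i = (n_i/n_T)·P.
At X = 0.55: the mole-fraction product g(X) = Π y_i^ν_i = 2.264. Since K_p = g(X)·P^{2}, P = (K_p/g)^(1/2) = (42/2.264)^(1/2) = 4.31 bar.

P = 4.31 bar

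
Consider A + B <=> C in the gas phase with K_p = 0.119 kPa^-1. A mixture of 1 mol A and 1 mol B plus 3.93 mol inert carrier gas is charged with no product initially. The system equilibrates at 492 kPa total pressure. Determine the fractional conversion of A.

Let X = conversion of A (basis 1 mol A); extent of reaction ξ = X.
Mole table: n_A = 1 − X; n_B = 1 − X; n_C = X; n_I = 3.93 (inert).
n_T = Σnᵢ = 5.93 − X.
Mole fractions y_i = n_i/n_T; K_p = p_C / (p_A p_B) with p_i = y_i·P.
Setting this equal to 0.119 kPa^-1 and taking the physical root (0 < X < 1) gives X = 0.743.

X = 0.743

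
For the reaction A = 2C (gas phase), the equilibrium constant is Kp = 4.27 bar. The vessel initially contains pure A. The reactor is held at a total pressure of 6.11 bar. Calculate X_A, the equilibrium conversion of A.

Take 1 mol A as basis and let X be its fractional conversion, so ξ = X.
Mole table: n_A = 1 − X; n_C = 2X.
n_T = Σnᵢ = 1 + X.
y_i = n_i/n_T, p_i = y_i·P. Kp = p_C^2 / (p_A).
This yields a degree-2 equation in X; solving on (0,1), X = 0.386.

X = 0.386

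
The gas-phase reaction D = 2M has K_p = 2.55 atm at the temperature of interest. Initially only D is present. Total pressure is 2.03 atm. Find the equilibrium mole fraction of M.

Let X = conversion of D (basis 1 mol D); extent of reaction ξ = X.
Moles: n_D = 1 − X; n_M = 2X.
Total moles n_T = 1 + X.
y_i = n_i/n_T, p_i = y_i·P. K_p = p_M^2 / (p_D).
Substituting and setting equal to 2.55 atm gives a polynomial in X; the root in (0,1) is X = 0.489.
Then n_M = 0.978, n_T = 1.49, so y_M = 0.657.

y_M = 0.657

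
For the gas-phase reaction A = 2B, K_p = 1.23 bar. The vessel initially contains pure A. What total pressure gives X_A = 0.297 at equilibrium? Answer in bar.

P = 3.18 bar

Basis: 1 mol A initially; let X = conversion of A. Extent ξ = X.
At extent ξ: n_A = 1 − X; n_B = 2X.
n_T = Σnᵢ = 1 + X.
K_p = p_B^2 / (p_A) with p_i = (n_i/n_T)·P.
At X = 0.297: the mole-fraction product g(X) = Π y_i^ν_i = 0.387. Since K_p = g(X)·P^{1}, P = (K_p/g)^(1/1) = (1.23/0.387)^(1/1) = 3.18 bar.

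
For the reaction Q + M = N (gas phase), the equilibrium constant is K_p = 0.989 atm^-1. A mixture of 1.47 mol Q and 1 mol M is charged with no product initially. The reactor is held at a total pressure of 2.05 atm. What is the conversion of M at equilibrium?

X = 0.500

Let X = conversion of M (basis 1 mol M); extent of reaction ξ = X.
Moles: n_Q = 1.47 − X; n_M = 1 − X; n_N = X.
Total moles n_T = 2.47 − X.
y_i = n_i/n_T, p_i = y_i·P. K_p = p_N / (p_Q p_M).
This yields a degree-2 equation in X; solving on (0,1), X = 0.500.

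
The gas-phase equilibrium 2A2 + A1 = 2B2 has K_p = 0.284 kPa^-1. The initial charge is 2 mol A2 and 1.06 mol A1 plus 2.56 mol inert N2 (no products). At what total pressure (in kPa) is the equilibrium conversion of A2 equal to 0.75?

P = 498 kPa

Basis: 2 mol A2 initially; let X = conversion of A2. Extent ξ = X.
Moles: n_A2 = 2 − 2X; n_A1 = 1.06 − X; n_B2 = 2X; n_I = 2.56 (inert).
Total moles n_T = 5.62 − X.
K_p = p_B2^2 / (p_A2^2 p_A1) with p_i = (n_i/n_T)·P.
At X = 0.75: the mole-fraction product g(X) = Π y_i^ν_i = 141.4. Since K_p = g(X)·P^{-1}, P = (g/K_p)^(1/1) = (141.4/0.284)^(1/1) = 498 kPa.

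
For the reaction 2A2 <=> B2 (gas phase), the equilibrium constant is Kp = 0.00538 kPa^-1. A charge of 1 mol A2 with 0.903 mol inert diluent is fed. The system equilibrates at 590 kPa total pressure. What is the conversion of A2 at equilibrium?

X = 0.609

Take 1 mol A2 as basis and let X be its fractional conversion, so ξ = 0.5X.
Mole table: n_A2 = 1 − X; n_B2 = 0.5X; n_I = 0.903 (inert).
Summing: n_T = 1.9 − 0.5X.
Mole fractions y_i = n_i/n_T; Kp = p_B2 / (p_A2^2) with p_i = y_i·P.
Substituting and setting equal to 0.00538 kPa^-1 gives a polynomial in X; the root in (0,1) is X = 0.609.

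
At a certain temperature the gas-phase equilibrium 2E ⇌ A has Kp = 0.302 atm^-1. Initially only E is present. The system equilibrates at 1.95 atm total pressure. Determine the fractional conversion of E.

Basis: 1 mol E initially; let X = conversion of E. Extent ξ = 0.5X.
Mole table: n_E = 1 − X; n_A = 0.5X.
Summing: n_T = 1 − 0.5X.
Mole fractions y_i = n_i/n_T; Kp = p_A / (p_E^2) with p_i = y_i·P.
Equating to 0.302 atm^-1 and solving on 0 < X < 1: X = 0.454.

X = 0.454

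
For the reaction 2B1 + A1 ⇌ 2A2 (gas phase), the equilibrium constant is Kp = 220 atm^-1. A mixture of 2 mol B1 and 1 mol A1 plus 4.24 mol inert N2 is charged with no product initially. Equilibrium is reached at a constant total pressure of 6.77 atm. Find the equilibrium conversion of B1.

Basis: 2 mol B1 initially; let X = conversion of B1. Extent ξ = X.
Species balance: n_B1 = 2 − 2X; n_A1 = 1 − X; n_A2 = 2X; n_I = 4.24 (inert).
Total moles n_T = 7.24 − X.
With p_i = (n_i/n_T)P, Kp = p_A2^2 / (p_B1^2 p_A1).
This yields a degree-3 equation in X; solving on (0,1), X = 0.854.

X = 0.854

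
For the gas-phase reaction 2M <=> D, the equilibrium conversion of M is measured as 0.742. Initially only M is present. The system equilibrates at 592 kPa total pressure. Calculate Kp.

Let X = conversion of M (basis 1 mol M); extent of reaction ξ = 0.5X.
Moles: n_M = 1 − X; n_D = 0.5X.
Summing: n_T = 1 − 0.5X.
At X = 0.742: n_M = 0.258, n_D = 0.371, n_T = 0.629.
p_i = (n_i/n_T)·P. Kp = p_D / (p_M^2) = 0.00592 kPa^-1.

Kp = 0.00592 kPa^-1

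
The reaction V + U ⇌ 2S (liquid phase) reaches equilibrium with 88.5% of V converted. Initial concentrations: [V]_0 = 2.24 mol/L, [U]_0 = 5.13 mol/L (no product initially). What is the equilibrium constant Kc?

Kc = 19.4

Let X = conversion of V.
Concentrations: [V] = 2.24 − 2.24X; [U] = 5.13 − 2.24X; [S] = 4.48X.
At X = 0.885: [V] = 0.258, [U] = 3.15, [S] = 3.96.
Kc = [S]^2 / ([V] [U]) = 19.4.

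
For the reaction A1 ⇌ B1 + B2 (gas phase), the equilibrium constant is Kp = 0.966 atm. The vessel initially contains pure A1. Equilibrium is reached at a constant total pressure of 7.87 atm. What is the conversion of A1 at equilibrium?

X = 0.331

Let X = conversion of A1 (basis 1 mol A1); extent of reaction ξ = X.
Moles: n_A1 = 1 − X; n_B1 = X; n_B2 = X.
Summing: n_T = 1 + X.
y_i = n_i/n_T, p_i = y_i·P. Kp = p_B1 p_B2 / (p_A1).
Substituting and setting equal to 0.966 atm gives a polynomial in X; the root in (0,1) is X = 0.331.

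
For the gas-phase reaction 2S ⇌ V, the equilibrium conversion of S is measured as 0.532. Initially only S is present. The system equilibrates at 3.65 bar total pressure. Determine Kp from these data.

Kp = 0.244 bar^-1

Take 1 mol S as basis and let X be its fractional conversion, so ξ = 0.5X.
Mole table: n_S = 1 − X; n_V = 0.5X.
Total moles n_T = 1 − 0.5X.
At X = 0.532: n_S = 0.468, n_V = 0.266, n_T = 0.734.
p_i = (n_i/n_T)·P. Kp = p_V / (p_S^2) = 0.244 bar^-1.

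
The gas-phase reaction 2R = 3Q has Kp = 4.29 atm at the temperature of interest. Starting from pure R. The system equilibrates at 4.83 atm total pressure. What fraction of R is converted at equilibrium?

Let X = conversion of R (basis 1 mol R); extent of reaction ξ = 0.5X.
At extent ξ: n_R = 1 − X; n_Q = 1.5X.
n_T = Σnᵢ = 1 + 0.5X.
With p_i = (n_i/n_T)P, Kp = p_Q^3 / (p_R^2).
Equating to 4.29 atm and solving on 0 < X < 1: X = 0.457.

X = 0.457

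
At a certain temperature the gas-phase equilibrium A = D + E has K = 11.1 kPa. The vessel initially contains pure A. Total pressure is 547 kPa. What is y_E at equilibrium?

y_E = 0.124

Basis: 1 mol A initially; let X = conversion of A. Extent ξ = X.
Species balance: n_A = 1 − X; n_D = X; n_E = X.
n_T = Σnᵢ = 1 + X.
Mole fractions y_i = n_i/n_T; K = p_D p_E / (p_A) with p_i = y_i·P.
Substituting and setting equal to 11.1 kPa gives a polynomial in X; the root in (0,1) is X = 0.141.
Then n_E = 0.141, n_T = 1.14, so y_E = 0.124.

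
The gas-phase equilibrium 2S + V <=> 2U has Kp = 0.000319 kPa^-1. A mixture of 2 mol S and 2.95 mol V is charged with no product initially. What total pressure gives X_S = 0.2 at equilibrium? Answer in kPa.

P = 338 kPa

Take 2 mol S as basis and let X be its fractional conversion, so ξ = X.
Species balance: n_S = 2 − 2X; n_V = 2.95 − X; n_U = 2X.
Summing: n_T = 4.95 − X.
Kp = p_U^2 / (p_S^2 p_V) with p_i = (n_i/n_T)·P.
At X = 0.2: the mole-fraction product g(X) = Π y_i^ν_i = 0.108. Since Kp = g(X)·P^{-1}, P = (g/Kp)^(1/1) = (0.108/0.000319)^(1/1) = 338 kPa.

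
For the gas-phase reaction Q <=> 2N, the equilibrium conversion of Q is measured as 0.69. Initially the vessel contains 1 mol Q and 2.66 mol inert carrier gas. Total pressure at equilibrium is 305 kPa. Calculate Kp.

Kp = 431 kPa

Let X = conversion of Q (basis 1 mol Q); extent of reaction ξ = X.
Moles: n_Q = 1 − X; n_N = 2X; n_I = 2.66 (inert).
Total moles n_T = 3.66 + X.
At X = 0.69: n_Q = 0.31, n_N = 1.38, n_T = 4.35.
p_i = (n_i/n_T)·P. Kp = p_N^2 / (p_Q) = 431 kPa.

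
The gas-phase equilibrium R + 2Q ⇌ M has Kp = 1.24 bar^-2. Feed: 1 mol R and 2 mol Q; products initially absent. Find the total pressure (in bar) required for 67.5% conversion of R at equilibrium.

Take 1 mol R as basis and let X be its fractional conversion, so ξ = X.
At extent ξ: n_R = 1 − X; n_Q = 2 − 2X; n_M = X.
Summing: n_T = 3 − 2X.
Kp = p_M / (p_R p_Q^2) with p_i = (n_i/n_T)·P.
At X = 0.675: the mole-fraction product g(X) = Π y_i^ν_i = 13.38. Since Kp = g(X)·P^{-2}, P = (g/Kp)^(1/2) = (13.38/1.24)^(1/2) = 3.29 bar.

P = 3.29 bar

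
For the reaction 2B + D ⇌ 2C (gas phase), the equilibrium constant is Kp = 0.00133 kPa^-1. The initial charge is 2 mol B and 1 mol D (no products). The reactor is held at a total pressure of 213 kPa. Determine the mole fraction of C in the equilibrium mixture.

y_C = 0.158

Let X = conversion of B (basis 2 mol B); extent of reaction ξ = X.
Species balance: n_B = 2 − 2X; n_D = 1 − X; n_C = 2X.
Summing: n_T = 3 − X.
Mole fractions y_i = n_i/n_T; Kp = p_C^2 / (p_B^2 p_D) with p_i = y_i·P.
Equating to 0.00133 kPa^-1 and solving on 0 < X < 1: X = 0.220.
Then n_C = 0.44, n_T = 2.78, so y_C = 0.158.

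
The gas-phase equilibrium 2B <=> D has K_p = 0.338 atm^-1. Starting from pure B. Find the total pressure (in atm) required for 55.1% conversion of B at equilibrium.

Let X = conversion of B (basis 1 mol B); extent of reaction ξ = 0.5X.
Mole table: n_B = 1 − X; n_D = 0.5X.
Total moles n_T = 1 − 0.5X.
K_p = p_D / (p_B^2) with p_i = (n_i/n_T)·P.
At X = 0.551: the mole-fraction product g(X) = Π y_i^ν_i = 0.9901. Since K_p = g(X)·P^{-1}, P = (g/K_p)^(1/1) = (0.9901/0.338)^(1/1) = 2.93 atm.

P = 2.93 atm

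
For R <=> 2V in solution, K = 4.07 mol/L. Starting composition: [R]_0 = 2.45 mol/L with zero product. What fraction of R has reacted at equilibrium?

Let X = conversion of R; extent ξ = 2.45·X mol/L.
Concentrations: [R] = 2.45 − 2.45X; [V] = 4.9X.
K = [V]^2 / ([R]).
This equals 4.07 at X = 0.469 (the root in 0 < X < 1).

X = 0.469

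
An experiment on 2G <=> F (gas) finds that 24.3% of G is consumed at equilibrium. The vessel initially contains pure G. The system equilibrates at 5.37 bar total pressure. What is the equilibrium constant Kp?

Basis: 1 mol G initially; let X = conversion of G. Extent ξ = 0.5X.
Mole table: n_G = 1 − X; n_F = 0.5X.
Total moles n_T = 1 − 0.5X.
At X = 0.243: n_G = 0.757, n_F = 0.121, n_T = 0.879.
p_i = (n_i/n_T)·P. Kp = p_F / (p_G^2) = 0.0347 bar^-1.

Kp = 0.0347 bar^-1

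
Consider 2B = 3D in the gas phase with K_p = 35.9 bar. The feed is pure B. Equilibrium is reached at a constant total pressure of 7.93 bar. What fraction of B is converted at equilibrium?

X = 0.626

Take 1 mol B as basis and let X be its fractional conversion, so ξ = 0.5X.
Mole table: n_B = 1 − X; n_D = 1.5X.
n_T = Σnᵢ = 1 + 0.5X.
y_i = n_i/n_T, p_i = y_i·P. K_p = p_D^3 / (p_B^2).
Setting this equal to 35.9 bar and taking the physical root (0 < X < 1) gives X = 0.626.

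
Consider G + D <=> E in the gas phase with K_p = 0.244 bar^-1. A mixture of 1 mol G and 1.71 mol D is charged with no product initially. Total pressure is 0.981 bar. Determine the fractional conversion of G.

X = 0.128

Let X = conversion of G (basis 1 mol G); extent of reaction ξ = X.
At extent ξ: n_G = 1 − X; n_D = 1.71 − X; n_E = X.
Total moles n_T = 2.71 − X.
Mole fractions y_i = n_i/n_T; K_p = p_E / (p_G p_D) with p_i = y_i·P.
Substituting and setting equal to 0.244 bar^-1 gives a polynomial in X; the root in (0,1) is X = 0.128.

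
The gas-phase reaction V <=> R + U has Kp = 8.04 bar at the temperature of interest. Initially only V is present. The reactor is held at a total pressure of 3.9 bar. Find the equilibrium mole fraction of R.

Basis: 1 mol V initially; let X = conversion of V. Extent ξ = X.
Moles: n_V = 1 − X; n_R = X; n_U = X.
Summing: n_T = 1 + X.
Mole fractions y_i = n_i/n_T; Kp = p_R p_U / (p_V) with p_i = y_i·P.
Substituting and setting equal to 8.04 bar gives a polynomial in X; the root in (0,1) is X = 0.821.
Then n_R = 0.821, n_T = 1.82, so y_R = 0.451.

y_R = 0.451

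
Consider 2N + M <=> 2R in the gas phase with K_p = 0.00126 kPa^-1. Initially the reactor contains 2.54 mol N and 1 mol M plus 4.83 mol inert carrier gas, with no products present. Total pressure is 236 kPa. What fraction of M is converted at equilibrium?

Take 1 mol M as basis and let X be its fractional conversion, so ξ = X.
Species balance: n_N = 2.54 − 2X; n_M = 1 − X; n_R = 2X; n_I = 4.83 (inert).
n_T = Σnᵢ = 8.37 − X.
Mole fractions y_i = n_i/n_T; K_p = p_R^2 / (p_N^2 p_M) with p_i = y_i·P.
Setting this equal to 0.00126 kPa^-1 and taking the physical root (0 < X < 1) gives X = 0.186.

X = 0.186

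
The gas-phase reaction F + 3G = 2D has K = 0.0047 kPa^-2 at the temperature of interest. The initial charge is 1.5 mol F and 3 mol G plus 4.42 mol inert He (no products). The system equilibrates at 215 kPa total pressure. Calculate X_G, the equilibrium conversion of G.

Take 3 mol G as basis and let X be its fractional conversion, so ξ = X.
Species balance: n_F = 1.5 − X; n_G = 3 − 3X; n_D = 2X; n_I = 4.42 (inert).
Total moles n_T = 8.92 − 2X.
Mole fractions y_i = n_i/n_T; K = p_D^2 / (p_F p_G^3) with p_i = y_i·P.
Equating to 0.0047 kPa^-2 and solving on 0 < X < 1: X = 0.710.

X = 0.710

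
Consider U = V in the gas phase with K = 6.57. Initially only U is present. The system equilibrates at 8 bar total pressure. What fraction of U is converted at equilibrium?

X = 0.868

Let X = conversion of U (basis 1 mol U); extent of reaction ξ = X.
At extent ξ: n_U = 1 − X; n_V = X.
Total moles n_T = 1 (Δν = 0, constant).
With p_i = (n_i/n_T)P, K = p_V / (p_U).
Setting this equal to 6.57 and taking the physical root (0 < X < 1) gives X = 0.868.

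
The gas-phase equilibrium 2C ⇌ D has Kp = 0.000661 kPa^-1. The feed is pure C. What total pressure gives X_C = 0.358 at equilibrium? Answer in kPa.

P = 539 kPa

Let X = conversion of C (basis 1 mol C); extent of reaction ξ = 0.5X.
Species balance: n_C = 1 − X; n_D = 0.5X.
Summing: n_T = 1 − 0.5X.
Kp = p_D / (p_C^2) with p_i = (n_i/n_T)·P.
At X = 0.358: the mole-fraction product g(X) = Π y_i^ν_i = 0.3566. Since Kp = g(X)·P^{-1}, P = (g/Kp)^(1/1) = (0.3566/0.000661)^(1/1) = 539 kPa.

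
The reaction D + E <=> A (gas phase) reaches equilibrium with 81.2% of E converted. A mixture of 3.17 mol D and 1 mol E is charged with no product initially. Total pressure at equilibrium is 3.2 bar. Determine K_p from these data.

K_p = 1.92 bar^-1

Basis: 1 mol E initially; let X = conversion of E. Extent ξ = X.
Species balance: n_D = 3.17 − X; n_E = 1 − X; n_A = X.
Summing: n_T = 4.17 − X.
At X = 0.812: n_D = 2.36, n_E = 0.188, n_A = 0.812, n_T = 3.36.
p_i = (n_i/n_T)·P. K_p = p_A / (p_D p_E) = 1.92 bar^-1.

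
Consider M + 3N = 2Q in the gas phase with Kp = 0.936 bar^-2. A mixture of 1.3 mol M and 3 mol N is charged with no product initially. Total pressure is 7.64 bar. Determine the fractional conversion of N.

Let X = conversion of N (basis 3 mol N); extent of reaction ξ = X.
Moles: n_M = 1.3 − X; n_N = 3 − 3X; n_Q = 2X.
Summing: n_T = 4.3 − 2X.
With p_i = (n_i/n_T)P, Kp = p_Q^2 / (p_M p_N^3).
Substituting and setting equal to 0.936 bar^-2 gives a polynomial in X; the root in (0,1) is X = 0.727.

X = 0.727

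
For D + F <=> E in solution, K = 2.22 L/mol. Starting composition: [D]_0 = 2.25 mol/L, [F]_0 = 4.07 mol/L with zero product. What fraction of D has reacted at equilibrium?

Let X = conversion of D; extent ξ = 2.25·X mol/L.
Concentrations: [D] = 2.25 − 2.25X; [F] = 4.07 − 2.25X; [E] = 2.25X.
K = [E] / ([D] [F]).
Equating to 2.22 L/mol: the physical root is X = 0.830.

X = 0.830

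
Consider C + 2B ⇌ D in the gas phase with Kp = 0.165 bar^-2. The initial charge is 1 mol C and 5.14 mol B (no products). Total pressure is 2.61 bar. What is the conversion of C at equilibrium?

Basis: 1 mol C initially; let X = conversion of C. Extent ξ = X.
Mole table: n_C = 1 − X; n_B = 5.14 − 2X; n_D = X.
Summing: n_T = 6.14 − 2X.
With p_i = (n_i/n_T)P, Kp = p_D / (p_C p_B^2).
Equating to 0.165 bar^-2 and solving on 0 < X < 1: X = 0.425.

X = 0.425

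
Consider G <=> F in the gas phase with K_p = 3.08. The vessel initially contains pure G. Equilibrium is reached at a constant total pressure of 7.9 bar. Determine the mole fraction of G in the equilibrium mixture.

Let X = conversion of G (basis 1 mol G); extent of reaction ξ = X.
Moles: n_G = 1 − X; n_F = X.
Total moles n_T = 1 (Δν = 0, constant).
Mole fractions y_i = n_i/n_T; K_p = p_F / (p_G) with p_i = y_i·P.
Setting this equal to 3.08 and taking the physical root (0 < X < 1) gives X = 0.755.
Then n_G = 0.245, n_T = 1, so y_G = 0.245.

y_G = 0.245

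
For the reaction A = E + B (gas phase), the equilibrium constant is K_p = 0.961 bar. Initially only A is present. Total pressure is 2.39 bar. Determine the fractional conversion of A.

X = 0.536

Let X = conversion of A (basis 1 mol A); extent of reaction ξ = X.
Species balance: n_A = 1 − X; n_E = X; n_B = X.
Summing: n_T = 1 + X.
With p_i = (n_i/n_T)P, K_p = p_E p_B / (p_A).
Substituting and setting equal to 0.961 bar gives a polynomial in X; the root in (0,1) is X = 0.536.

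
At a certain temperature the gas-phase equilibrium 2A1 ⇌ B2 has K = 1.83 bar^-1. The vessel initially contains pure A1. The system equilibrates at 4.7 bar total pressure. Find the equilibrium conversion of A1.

Basis: 1 mol A1 initially; let X = conversion of A1. Extent ξ = 0.5X.
Moles: n_A1 = 1 − X; n_B2 = 0.5X.
n_T = Σnᵢ = 1 − 0.5X.
y_i = n_i/n_T, p_i = y_i·P. K = p_B2 / (p_A1^2).
This yields a degree-2 equation in X; solving on (0,1), X = 0.832.

X = 0.832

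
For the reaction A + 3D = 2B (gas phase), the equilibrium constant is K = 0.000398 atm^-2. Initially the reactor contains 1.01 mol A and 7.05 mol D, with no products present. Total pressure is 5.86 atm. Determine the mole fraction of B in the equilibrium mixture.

y_B = 0.031

Basis: 1.01 mol A initially; let X = conversion of A. Extent ξ = 1.01X.
Moles: n_A = 1.01 − 1.01X; n_D = 7.05 − 3.03X; n_B = 2.02X.
Total moles n_T = 8.06 − 2.02X.
With p_i = (n_i/n_T)P, K = p_B^2 / (p_A p_D^3).
Setting this equal to 0.000398 atm^-2 and taking the physical root (0 < X < 1) gives X = 0.121.
Then n_B = 0.244, n_T = 7.82, so y_B = 0.031.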